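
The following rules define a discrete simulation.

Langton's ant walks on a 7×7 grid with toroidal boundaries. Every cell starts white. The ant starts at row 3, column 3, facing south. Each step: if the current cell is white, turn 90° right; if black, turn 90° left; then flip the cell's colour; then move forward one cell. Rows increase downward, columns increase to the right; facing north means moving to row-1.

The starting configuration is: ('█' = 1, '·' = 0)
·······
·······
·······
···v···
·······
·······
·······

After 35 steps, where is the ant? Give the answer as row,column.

0,3

step 0: ·······
·······
·······
···v···
·······
·······
·······
step 1: ·······
·······
·······
··<█···
·······
·······
·······
step 2: ·······
·······
··^····
··██···
·······
·······
·······
step 3: ·······
·······
··█>···
··██···
·······
·······
·······
step 4: ·······
·······
··██···
··█v···
·······
·······
·······
step 5: ·······
·······
··██···
··█·>··
·······
·······
·······
step 6: ·······
·······
··██···
··█·█··
····v··
·······
·······
step 7: ·······
·······
··██···
··█·█··
···<█··
·······
·······
step 8: ·······
·······
··██···
··█^█··
···██··
·······
·······
step 9: ·······
·······
··██···
··██>··
···██··
·······
·······
step 10: ·······
·······
··██^··
··██···
···██··
·······
·······
step 11: ·······
·······
··███>·
··██···
···██··
·······
·······
step 12: ·······
·······
··████·
··██·v·
···██··
·······
·······
step 13: ·······
·······
··████·
··██<█·
···██··
·······
·······
step 14: ·······
·······
··██^█·
··████·
···██··
·······
·······
step 15: ·······
·······
··█<·█·
··████·
···██··
·······
·······
step 16: ·······
·······
··█··█·
··█v██·
···██··
·······
·······
step 17: ·······
·······
··█··█·
··█·>█·
···██··
·······
·······
step 18: ·······
·······
··█·^█·
··█··█·
···██··
·······
·······
step 19: ·······
·······
··█·█>·
··█··█·
···██··
·······
·······
step 20: ·······
·····^·
··█·█··
··█··█·
···██··
·······
·······
step 21: ·······
·····█>
··█·█··
··█··█·
···██··
·······
·······
step 22: ·······
·····██
··█·█·v
··█··█·
···██··
·······
·······
step 23: ·······
·····██
··█·█<█
··█··█·
···██··
·······
·······
step 24: ·······
·····^█
··█·███
··█··█·
···██··
·······
·······
step 25: ·······
····<·█
··█·███
··█··█·
···██··
·······
·······
step 26: ····^··
····█·█
··█·███
··█··█·
···██··
·······
·······
step 27: ····█>·
····█·█
··█·███
··█··█·
···██··
·······
·······
step 28: ····██·
····█v█
··█·███
··█··█·
···██··
·······
·······
step 29: ····██·
····<██
··█·███
··█··█·
···██··
·······
·······
step 30: ····██·
·····██
··█·v██
··█··█·
···██··
·······
·······
step 31: ····██·
·····██
··█··>█
··█··█·
···██··
·······
·······
step 32: ····██·
·····^█
··█···█
··█··█·
···██··
·······
·······
step 33: ····██·
····<·█
··█···█
··█··█·
···██··
·······
·······
step 34: ····^█·
····█·█
··█···█
··█··█·
···██··
·······
·······
step 35: ···<·█·
····█·█
··█···█
··█··█·
···██··
·······
·······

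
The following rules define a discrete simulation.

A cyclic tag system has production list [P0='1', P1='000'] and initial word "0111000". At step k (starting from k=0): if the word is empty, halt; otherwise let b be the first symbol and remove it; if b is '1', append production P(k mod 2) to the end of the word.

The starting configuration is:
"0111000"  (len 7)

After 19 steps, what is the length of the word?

[0] "0111000"  (len 7)
[1] "111000"  (len 6)
[2] "11000000"  (len 8)
[3] "10000001"  (len 8)
[4] "0000001000"  (len 10)
[5] "000001000"  (len 9)
[6] "00001000"  (len 8)
[7] "0001000"  (len 7)
[8] "001000"  (len 6)
[9] "01000"  (len 5)
[10] "1000"  (len 4)
[11] "0001"  (len 4)
[12] "001"  (len 3)
[13] "01"  (len 2)
[14] "1"  (len 1)
[15] "1"  (len 1)
[16] "000"  (len 3)
[17] "00"  (len 2)
[18] "0"  (len 1)
[19] (halted — word empty)

0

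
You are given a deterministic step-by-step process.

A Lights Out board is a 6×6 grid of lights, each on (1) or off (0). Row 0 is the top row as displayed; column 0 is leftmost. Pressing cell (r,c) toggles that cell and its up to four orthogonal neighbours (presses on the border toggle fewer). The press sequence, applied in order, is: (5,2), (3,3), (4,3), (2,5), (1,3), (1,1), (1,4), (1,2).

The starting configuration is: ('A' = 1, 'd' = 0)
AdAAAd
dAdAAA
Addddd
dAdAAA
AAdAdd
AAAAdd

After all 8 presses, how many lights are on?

k=0  AdAAAd
dAdAAA
Addddd
dAdAAA
AAdAdd
AAAAdd
k=1  AdAAAd
dAdAAA
Addddd
dAdAAA
AAAAdd
Addddd
k=2  AdAAAd
dAdAAA
AddAdd
dAAddA
AAAddd
Addddd
k=3  AdAAAd
dAdAAA
AddAdd
dAAAdA
AAdAAd
AddAdd
k=4  AdAAAd
dAdAAd
AddAAA
dAAAdd
AAdAAd
AddAdd
k=5  AdAdAd
dAAddd
AdddAA
dAAAdd
AAdAAd
AddAdd
k=6  AAAdAd
Addddd
AAddAA
dAAAdd
AAdAAd
AddAdd
k=7  AAAddd
AddAAA
AAdddA
dAAAdd
AAdAAd
AddAdd
k=8  AAdddd
AAAdAA
AAAddA
dAAAdd
AAdAAd
AddAdd

20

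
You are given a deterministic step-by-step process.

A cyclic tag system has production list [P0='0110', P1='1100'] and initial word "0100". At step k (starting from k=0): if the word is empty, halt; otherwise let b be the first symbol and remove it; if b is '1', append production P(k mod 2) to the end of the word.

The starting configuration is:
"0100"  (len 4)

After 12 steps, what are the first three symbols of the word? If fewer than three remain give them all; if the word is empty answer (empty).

[0] "0100"  (len 4)
[1] "100"  (len 3)
[2] "001100"  (len 6)
[3] "01100"  (len 5)
[4] "1100"  (len 4)
[5] "1000110"  (len 7)
[6] "0001101100"  (len 10)
[7] "001101100"  (len 9)
[8] "01101100"  (len 8)
[9] "1101100"  (len 7)
[10] "1011001100"  (len 10)
[11] "0110011000110"  (len 13)
[12] "110011000110"  (len 12)

110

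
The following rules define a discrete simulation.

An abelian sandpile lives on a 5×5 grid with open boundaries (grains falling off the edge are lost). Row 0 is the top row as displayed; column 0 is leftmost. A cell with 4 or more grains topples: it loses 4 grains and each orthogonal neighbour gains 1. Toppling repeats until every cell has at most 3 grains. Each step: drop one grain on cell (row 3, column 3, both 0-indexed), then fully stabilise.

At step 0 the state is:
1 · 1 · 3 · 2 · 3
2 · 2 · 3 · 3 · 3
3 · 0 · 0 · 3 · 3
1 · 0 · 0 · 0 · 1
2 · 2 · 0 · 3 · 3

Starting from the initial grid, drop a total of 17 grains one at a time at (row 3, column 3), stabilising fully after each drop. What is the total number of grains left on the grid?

47

step 0: 1 · 1 · 3 · 2 · 3
2 · 2 · 3 · 3 · 3
3 · 0 · 0 · 3 · 3
1 · 0 · 0 · 0 · 1
2 · 2 · 0 · 3 · 3
step 1: 1 · 1 · 3 · 2 · 3
2 · 2 · 3 · 3 · 3
3 · 0 · 0 · 3 · 3
1 · 0 · 0 · 1 · 1
2 · 2 · 0 · 3 · 3
step 2: 1 · 1 · 3 · 2 · 3
2 · 2 · 3 · 3 · 3
3 · 0 · 0 · 3 · 3
1 · 0 · 0 · 2 · 1
2 · 2 · 0 · 3 · 3
step 3: 1 · 1 · 3 · 2 · 3
2 · 2 · 3 · 3 · 3
3 · 0 · 0 · 3 · 3
1 · 0 · 0 · 3 · 1
2 · 2 · 0 · 3 · 3
step 4: 1 · 2 · 1 · 1 · 1
2 · 3 · 1 · 3 · 2
3 · 0 · 2 · 2 · 2
1 · 0 · 1 · 3 · 0
2 · 2 · 1 · 1 · 1
step 5: 1 · 2 · 1 · 1 · 1
2 · 3 · 1 · 3 · 2
3 · 0 · 2 · 3 · 2
1 · 0 · 2 · 0 · 1
2 · 2 · 1 · 2 · 1
step 6: 1 · 2 · 1 · 1 · 1
2 · 3 · 1 · 3 · 2
3 · 0 · 2 · 3 · 2
1 · 0 · 2 · 1 · 1
2 · 2 · 1 · 2 · 1
step 7: 1 · 2 · 1 · 1 · 1
2 · 3 · 1 · 3 · 2
3 · 0 · 2 · 3 · 2
1 · 0 · 2 · 2 · 1
2 · 2 · 1 · 2 · 1
step 8: 1 · 2 · 1 · 1 · 1
2 · 3 · 1 · 3 · 2
3 · 0 · 2 · 3 · 2
1 · 0 · 2 · 3 · 1
2 · 2 · 1 · 2 · 1
step 9: 1 · 2 · 1 · 2 · 1
2 · 3 · 2 · 0 · 3
3 · 0 · 3 · 1 · 3
1 · 0 · 3 · 1 · 2
2 · 2 · 1 · 3 · 1
step 10: 1 · 2 · 1 · 2 · 1
2 · 3 · 2 · 0 · 3
3 · 0 · 3 · 1 · 3
1 · 0 · 3 · 2 · 2
2 · 2 · 1 · 3 · 1
step 11: 1 · 2 · 1 · 2 · 1
2 · 3 · 2 · 0 · 3
3 · 0 · 3 · 1 · 3
1 · 0 · 3 · 3 · 2
2 · 2 · 1 · 3 · 1
step 12: 1 · 2 · 1 · 2 · 1
2 · 3 · 3 · 0 · 3
3 · 1 · 0 · 3 · 3
1 · 1 · 1 · 2 · 3
2 · 2 · 3 · 0 · 2
step 13: 1 · 2 · 1 · 2 · 1
2 · 3 · 3 · 0 · 3
3 · 1 · 0 · 3 · 3
1 · 1 · 1 · 3 · 3
2 · 2 · 3 · 0 · 2
step 14: 1 · 2 · 1 · 2 · 2
2 · 3 · 3 · 2 · 0
3 · 1 · 1 · 1 · 2
1 · 1 · 2 · 2 · 1
2 · 2 · 3 · 1 · 3
step 15: 1 · 2 · 1 · 2 · 2
2 · 3 · 3 · 2 · 0
3 · 1 · 1 · 1 · 2
1 · 1 · 2 · 3 · 1
2 · 2 · 3 · 1 · 3
step 16: 1 · 2 · 1 · 2 · 2
2 · 3 · 3 · 2 · 0
3 · 1 · 1 · 2 · 2
1 · 1 · 3 · 0 · 2
2 · 2 · 3 · 2 · 3
step 17: 1 · 2 · 1 · 2 · 2
2 · 3 · 3 · 2 · 0
3 · 1 · 1 · 2 · 2
1 · 1 · 3 · 1 · 2
2 · 2 · 3 · 2 · 3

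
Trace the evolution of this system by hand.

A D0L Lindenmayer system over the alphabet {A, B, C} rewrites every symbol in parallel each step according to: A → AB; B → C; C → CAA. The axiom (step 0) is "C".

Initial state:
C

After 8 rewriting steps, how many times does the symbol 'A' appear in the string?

[0] C
[1] CAA
[2] CAAABAB
[3] CAAABABABCABC
[4] CAAABABABCABCABCCAAABCCAA
[5] CAAABABABCABCABCCAAABCCAAABCCAACAAABABABCCAACAAABAB
[6] CAAABABABCABCABCCAAABCCAAABCCAACAAABABABCCAACAAABABABCCAACAAABABCAAABABABCABCABCCAACAAABABCAAABABABCABC
[7] CAAABABABCABCABCCAAABCCAAABCCAACAAABABABCCAACAAABABABCCAAC…AABCCAAABCCAACAAABABCAAABABABCABCCAAABABABCABCABCCAAABCCAA  (len 205)
[8] CAAABABABCABCABCCAAABCCAAABCCAACAAABABABCCAACAAABABABCCAAC…AABCCAACAAABABABCABCABCCAAABCCAAABCCAACAAABABABCCAACAAABAB  (len 409)

204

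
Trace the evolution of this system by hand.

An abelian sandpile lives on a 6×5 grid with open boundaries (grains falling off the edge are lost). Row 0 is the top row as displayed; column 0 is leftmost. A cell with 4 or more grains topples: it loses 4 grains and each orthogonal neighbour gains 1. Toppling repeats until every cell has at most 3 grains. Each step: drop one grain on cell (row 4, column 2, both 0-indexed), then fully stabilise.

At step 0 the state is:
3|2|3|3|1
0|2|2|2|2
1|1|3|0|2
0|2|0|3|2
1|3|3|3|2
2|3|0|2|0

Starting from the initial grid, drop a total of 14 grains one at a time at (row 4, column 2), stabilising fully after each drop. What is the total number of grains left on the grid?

61

gen 0: 3|2|3|3|1
0|2|2|2|2
1|1|3|0|2
0|2|0|3|2
1|3|3|3|2
2|3|0|2|0
gen 1: 3|2|3|3|1
0|2|2|2|2
1|1|3|1|2
0|3|2|0|3
2|1|2|1|3
3|0|2|3|0
gen 2: 3|2|3|3|1
0|2|2|2|2
1|1|3|1|2
0|3|2|0|3
2|1|3|1|3
3|0|2|3|0
gen 3: 3|2|3|3|1
0|2|2|2|2
1|1|3|1|2
0|3|3|0|3
2|2|0|2|3
3|0|3|3|0
gen 4: 3|2|3|3|1
0|2|2|2|2
1|1|3|1|2
0|3|3|0|3
2|2|1|2|3
3|0|3|3|0
gen 5: 3|2|3|3|1
0|2|2|2|2
1|1|3|1|2
0|3|3|0|3
2|2|2|2|3
3|0|3|3|0
gen 6: 3|2|3|3|1
0|2|2|2|2
1|1|3|1|2
0|3|3|0|3
2|2|3|2|3
3|0|3|3|0
gen 7: 3|2|3|3|1
0|2|3|2|2
1|3|0|2|3
1|1|3|3|0
3|1|0|2|1
3|2|2|1|2
gen 8: 3|2|3|3|1
0|2|3|2|2
1|3|0|2|3
1|1|3|3|0
3|1|1|2|1
3|2|2|1|2
gen 9: 3|2|3|3|1
0|2|3|2|2
1|3|0|2|3
1|1|3|3|0
3|1|2|2|1
3|2|2|1|2
gen 10: 3|2|3|3|1
0|2|3|2|2
1|3|0|2|3
1|1|3|3|0
3|1|3|2|1
3|2|2|1|2
gen 11: 3|2|3|3|1
0|2|3|2|2
1|3|1|3|3
1|2|1|1|1
3|2|2|0|2
3|2|3|2|2
gen 12: 3|2|3|3|1
0|2|3|2|2
1|3|1|3|3
1|2|1|1|1
3|2|3|0|2
3|2|3|2|2
gen 13: 3|2|3|3|1
0|2|3|2|2
1|3|1|3|3
1|2|2|1|1
3|3|1|1|2
3|3|0|3|2
gen 14: 3|2|3|3|1
0|2|3|2|2
1|3|1|3|3
1|2|2|1|1
3|3|2|1|2
3|3|0|3|2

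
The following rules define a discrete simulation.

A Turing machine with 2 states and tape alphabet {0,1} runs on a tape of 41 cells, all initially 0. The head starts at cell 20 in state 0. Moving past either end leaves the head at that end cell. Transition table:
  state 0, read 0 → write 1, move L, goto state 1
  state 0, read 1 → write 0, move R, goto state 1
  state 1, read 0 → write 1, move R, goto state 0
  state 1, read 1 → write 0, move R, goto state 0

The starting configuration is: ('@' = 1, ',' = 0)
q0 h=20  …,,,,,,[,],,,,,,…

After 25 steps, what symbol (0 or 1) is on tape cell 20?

t=0: q0 h=20  …,,,,,,[,],,,,,,…
t=1: q1 h=19  …,,,,,,[,]@,,,,,…
t=2: q0 h=20  …,,,,,@[@],,,,,,…
t=3: q1 h=21  …,,,,@,[,],,,,,,…
t=4: q0 h=22  …,,,@,@[,],,,,,,…
t=5: q1 h=21  …,,,,@,[@]@,,,,,…
t=6: q0 h=22  …,,,@,,[@],,,,,,…
t=7: q1 h=23  …,,@,,,[,],,,,,,…
t=8: q0 h=24  …,@,,,@[,],,,,,,…
t=9: q1 h=23  …,,@,,,[@]@,,,,,…
t=10: q0 h=24  …,@,,,,[@],,,,,,…
t=11: q1 h=25  …@,,,,,[,],,,,,,…
t=12: q0 h=26  …,,,,,@[,],,,,,,…
t=13: q1 h=25  …@,,,,,[@]@,,,,,…
t=14: q0 h=26  …,,,,,,[@],,,,,,…
t=15: q1 h=27  …,,,,,,[,],,,,,,…
t=16: q0 h=28  …,,,,,@[,],,,,,,…
t=17: q1 h=27  …,,,,,,[@]@,,,,,…
t=18: q0 h=28  …,,,,,,[@],,,,,,…
t=19: q1 h=29  …,,,,,,[,],,,,,,…
t=20: q0 h=30  …,,,,,@[,],,,,,,…
t=21: q1 h=29  …,,,,,,[@]@,,,,,…
t=22: q0 h=30  …,,,,,,[@],,,,,,…
t=23: q1 h=31  …,,,,,,[,],,,,,,…
t=24: q0 h=32  …,,,,,@[,],,,,,,…
t=25: q1 h=31  …,,,,,,[@]@,,,,,…

0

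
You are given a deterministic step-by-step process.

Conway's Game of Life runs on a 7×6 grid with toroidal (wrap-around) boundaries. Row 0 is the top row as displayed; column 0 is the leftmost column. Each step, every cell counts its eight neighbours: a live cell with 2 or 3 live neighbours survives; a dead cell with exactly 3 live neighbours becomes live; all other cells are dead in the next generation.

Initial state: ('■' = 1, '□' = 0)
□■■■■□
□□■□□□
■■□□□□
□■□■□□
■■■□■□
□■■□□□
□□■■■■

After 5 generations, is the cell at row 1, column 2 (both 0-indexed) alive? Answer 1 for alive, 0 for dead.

0

t=0: □■■■■□
□□■□□□
■■□□□□
□■□■□□
■■■□■□
□■■□□□
□□■■■■
t=1: □■□□□■
■□□□□□
■■□□□□
□□□■□■
■□□□□□
□□□□□□
■□□□□■
t=2: □■□□□■
□□□□□■
■■□□□■
□■□□□■
□□□□□□
■□□□□■
■□□□□■
t=3: □□□□■■
□■□□■■
□■□□■■
□■□□□■
□□□□□■
■□□□□■
□■□□■□
t=4: □□□■□□
□□□■□□
□■■□□□
□□□□□■
□□□□■■
■□□□■■
□□□□■□
t=5: □□□■■□
□□□■□□
□□■□□□
■□□□■■
□□□□□□
■□□■□□
□□□■■□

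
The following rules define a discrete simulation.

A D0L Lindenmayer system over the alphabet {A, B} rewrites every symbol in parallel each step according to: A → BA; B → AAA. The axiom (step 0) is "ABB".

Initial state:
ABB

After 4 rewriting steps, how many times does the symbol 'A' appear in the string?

61

t=0: ABB
t=1: BAAAAAAA
t=2: AAABABABABABABABA
t=3: BABABAAAABAAAABAAAABAAAABAAAABAAAABAAAABA
t=4: AAABAAAABAAAABABABABAAAABABABABAAAABABABABAAAABABABABAAAABABABABAAAABABABABAAAABABABABAAAABA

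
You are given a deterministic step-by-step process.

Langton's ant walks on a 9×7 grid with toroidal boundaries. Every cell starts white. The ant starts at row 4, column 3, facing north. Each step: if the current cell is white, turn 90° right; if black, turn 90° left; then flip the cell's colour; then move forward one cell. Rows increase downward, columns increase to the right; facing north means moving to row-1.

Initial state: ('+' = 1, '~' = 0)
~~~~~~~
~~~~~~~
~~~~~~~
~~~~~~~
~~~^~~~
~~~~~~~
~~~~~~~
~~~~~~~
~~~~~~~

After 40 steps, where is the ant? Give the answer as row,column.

6,3

[0] ~~~~~~~
~~~~~~~
~~~~~~~
~~~~~~~
~~~^~~~
~~~~~~~
~~~~~~~
~~~~~~~
~~~~~~~
[1] ~~~~~~~
~~~~~~~
~~~~~~~
~~~~~~~
~~~+>~~
~~~~~~~
~~~~~~~
~~~~~~~
~~~~~~~
[2] ~~~~~~~
~~~~~~~
~~~~~~~
~~~~~~~
~~~++~~
~~~~v~~
~~~~~~~
~~~~~~~
~~~~~~~
[3] ~~~~~~~
~~~~~~~
~~~~~~~
~~~~~~~
~~~++~~
~~~<+~~
~~~~~~~
~~~~~~~
~~~~~~~
[4] ~~~~~~~
~~~~~~~
~~~~~~~
~~~~~~~
~~~^+~~
~~~++~~
~~~~~~~
~~~~~~~
~~~~~~~
[5] ~~~~~~~
~~~~~~~
~~~~~~~
~~~~~~~
~~<~+~~
~~~++~~
~~~~~~~
~~~~~~~
~~~~~~~
[6] ~~~~~~~
~~~~~~~
~~~~~~~
~~^~~~~
~~+~+~~
~~~++~~
~~~~~~~
~~~~~~~
~~~~~~~
[7] ~~~~~~~
~~~~~~~
~~~~~~~
~~+>~~~
~~+~+~~
~~~++~~
~~~~~~~
~~~~~~~
~~~~~~~
[8] ~~~~~~~
~~~~~~~
~~~~~~~
~~++~~~
~~+v+~~
~~~++~~
~~~~~~~
~~~~~~~
~~~~~~~
[9] ~~~~~~~
~~~~~~~
~~~~~~~
~~++~~~
~~<++~~
~~~++~~
~~~~~~~
~~~~~~~
~~~~~~~
[10] ~~~~~~~
~~~~~~~
~~~~~~~
~~++~~~
~~~++~~
~~v++~~
~~~~~~~
~~~~~~~
~~~~~~~
[11] ~~~~~~~
~~~~~~~
~~~~~~~
~~++~~~
~~~++~~
~<+++~~
~~~~~~~
~~~~~~~
~~~~~~~
[12] ~~~~~~~
~~~~~~~
~~~~~~~
~~++~~~
~^~++~~
~++++~~
~~~~~~~
~~~~~~~
~~~~~~~
[13] ~~~~~~~
~~~~~~~
~~~~~~~
~~++~~~
~+>++~~
~++++~~
~~~~~~~
~~~~~~~
~~~~~~~
[14] ~~~~~~~
~~~~~~~
~~~~~~~
~~++~~~
~++++~~
~+v++~~
~~~~~~~
~~~~~~~
~~~~~~~
[15] ~~~~~~~
~~~~~~~
~~~~~~~
~~++~~~
~++++~~
~+~>+~~
~~~~~~~
~~~~~~~
~~~~~~~
[16] ~~~~~~~
~~~~~~~
~~~~~~~
~~++~~~
~++^+~~
~+~~+~~
~~~~~~~
~~~~~~~
~~~~~~~
[17] ~~~~~~~
~~~~~~~
~~~~~~~
~~++~~~
~+<~+~~
~+~~+~~
~~~~~~~
~~~~~~~
~~~~~~~
[18] ~~~~~~~
~~~~~~~
~~~~~~~
~~++~~~
~+~~+~~
~+v~+~~
~~~~~~~
~~~~~~~
~~~~~~~
[19] ~~~~~~~
~~~~~~~
~~~~~~~
~~++~~~
~+~~+~~
~<+~+~~
~~~~~~~
~~~~~~~
~~~~~~~
[20] ~~~~~~~
~~~~~~~
~~~~~~~
~~++~~~
~+~~+~~
~~+~+~~
~v~~~~~
~~~~~~~
~~~~~~~
[21] ~~~~~~~
~~~~~~~
~~~~~~~
~~++~~~
~+~~+~~
~~+~+~~
<+~~~~~
~~~~~~~
~~~~~~~
[22] ~~~~~~~
~~~~~~~
~~~~~~~
~~++~~~
~+~~+~~
^~+~+~~
++~~~~~
~~~~~~~
~~~~~~~
[23] ~~~~~~~
~~~~~~~
~~~~~~~
~~++~~~
~+~~+~~
+>+~+~~
++~~~~~
~~~~~~~
~~~~~~~
[24] ~~~~~~~
~~~~~~~
~~~~~~~
~~++~~~
~+~~+~~
+++~+~~
+v~~~~~
~~~~~~~
~~~~~~~
[25] ~~~~~~~
~~~~~~~
~~~~~~~
~~++~~~
~+~~+~~
+++~+~~
+~>~~~~
~~~~~~~
~~~~~~~
[26] ~~~~~~~
~~~~~~~
~~~~~~~
~~++~~~
~+~~+~~
+++~+~~
+~+~~~~
~~v~~~~
~~~~~~~
[27] ~~~~~~~
~~~~~~~
~~~~~~~
~~++~~~
~+~~+~~
+++~+~~
+~+~~~~
~<+~~~~
~~~~~~~
[28] ~~~~~~~
~~~~~~~
~~~~~~~
~~++~~~
~+~~+~~
+++~+~~
+^+~~~~
~++~~~~
~~~~~~~
[29] ~~~~~~~
~~~~~~~
~~~~~~~
~~++~~~
~+~~+~~
+++~+~~
++>~~~~
~++~~~~
~~~~~~~
[30] ~~~~~~~
~~~~~~~
~~~~~~~
~~++~~~
~+~~+~~
++^~+~~
++~~~~~
~++~~~~
~~~~~~~
[31] ~~~~~~~
~~~~~~~
~~~~~~~
~~++~~~
~+~~+~~
+<~~+~~
++~~~~~
~++~~~~
~~~~~~~
[32] ~~~~~~~
~~~~~~~
~~~~~~~
~~++~~~
~+~~+~~
+~~~+~~
+v~~~~~
~++~~~~
~~~~~~~
[33] ~~~~~~~
~~~~~~~
~~~~~~~
~~++~~~
~+~~+~~
+~~~+~~
+~>~~~~
~++~~~~
~~~~~~~
[34] ~~~~~~~
~~~~~~~
~~~~~~~
~~++~~~
~+~~+~~
+~~~+~~
+~+~~~~
~+v~~~~
~~~~~~~
[35] ~~~~~~~
~~~~~~~
~~~~~~~
~~++~~~
~+~~+~~
+~~~+~~
+~+~~~~
~+~>~~~
~~~~~~~
[36] ~~~~~~~
~~~~~~~
~~~~~~~
~~++~~~
~+~~+~~
+~~~+~~
+~+~~~~
~+~+~~~
~~~v~~~
[37] ~~~~~~~
~~~~~~~
~~~~~~~
~~++~~~
~+~~+~~
+~~~+~~
+~+~~~~
~+~+~~~
~~<+~~~
[38] ~~~~~~~
~~~~~~~
~~~~~~~
~~++~~~
~+~~+~~
+~~~+~~
+~+~~~~
~+^+~~~
~~++~~~
[39] ~~~~~~~
~~~~~~~
~~~~~~~
~~++~~~
~+~~+~~
+~~~+~~
+~+~~~~
~++>~~~
~~++~~~
[40] ~~~~~~~
~~~~~~~
~~~~~~~
~~++~~~
~+~~+~~
+~~~+~~
+~+^~~~
~++~~~~
~~++~~~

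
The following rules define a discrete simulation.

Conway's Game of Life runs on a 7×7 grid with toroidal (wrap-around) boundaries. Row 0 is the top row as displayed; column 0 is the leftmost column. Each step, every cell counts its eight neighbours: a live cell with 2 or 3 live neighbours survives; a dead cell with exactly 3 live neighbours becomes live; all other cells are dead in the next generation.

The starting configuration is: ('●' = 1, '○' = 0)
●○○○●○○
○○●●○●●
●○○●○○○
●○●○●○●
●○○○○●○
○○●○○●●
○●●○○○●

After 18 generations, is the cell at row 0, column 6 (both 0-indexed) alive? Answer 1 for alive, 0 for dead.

1

t=0: ●○○○●○○
○○●●○●●
●○○●○○○
●○●○●○●
●○○○○●○
○○●○○●●
○●●○○○●
t=1: ●○○○●○○
●●●●○●●
●○○○○○○
●○○●●●○
●○○●●○○
○○●○○●○
○●●●○○●
t=2: ○○○○●○○
○○●●●●○
○○○○○○○
●●○●○●○
○●●○○○○
●○○○○●●
●●●●●●●
t=3: ●○○○○○○
○○○●●●○
○●○○○●●
●●○○○○○
○○●○●●○
○○○○○○○
○●●●○○○
t=4: ○●○○○○○
●○○○●●○
○●●○○●●
●●●○●○○
○●○○○○○
○●○○●○○
○●●○○○○
t=5: ●●●○○○○
●○●○●●○
○○●○○○○
○○○●○●●
○○○●○○○
●●○○○○○
●●●○○○○
t=6: ○○○○○○○
●○●○○○●
○●●○○○○
○○●●●○○
●○●○●○●
●○○○○○○
○○○○○○●
t=7: ●○○○○○●
●○●○○○○
●○○○○○○
●○○○●●○
●○●○●●●
●●○○○●○
○○○○○○○
t=8: ●●○○○○●
●○○○○○○
●○○○○○○
●○○●●○○
○○○●○○○
●●○○●●○
○●○○○○○
t=9: ○●○○○○●
○○○○○○○
●●○○○○●
○○○●●○○
●●●●○●●
●●●○●○○
○○●○○●○
t=10: ○○○○○○○
○●○○○○●
●○○○○○○
○○○●●○○
○○○○○●●
○○○○●○○
○○●●○●●
t=11: ●○●○○●●
●○○○○○○
●○○○○○○
○○○○●●●
○○○●○●○
○○○●●○○
○○○●●●○
t=12: ●●○●○●○
●○○○○○○
●○○○○●○
○○○○●●●
○○○●○○●
○○●○○○○
○○●○○○○
t=13: ●●●○○○●
●○○○●○○
●○○○●●○
●○○○●○○
○○○●●○●
○○●●○○○
○○●●○○○
t=14: ●○●○○○●
○○○●●○○
●●○●●●○
●○○○○○○
○○●○●●○
○○○○○○○
●○○○○○○
t=15: ●●○●○○●
○○○○○○○
●●●●○●●
●○●○○○○
○○○○○○○
○○○○○○○
●●○○○○●
t=16: ○●●○○○●
○○○●●●○
●○●●○○●
●○●●○○○
○○○○○○○
●○○○○○○
○●●○○○●
t=17: ○●○○●○●
○○○○●●○
●○○○○●●
●○●●○○●
○●○○○○○
●●○○○○○
○○●○○○●
t=18: ●○○●●○●
○○○○●○○
●●○●○○○
○○●○○●○
○○○○○○●
●●●○○○○
○○●○○●●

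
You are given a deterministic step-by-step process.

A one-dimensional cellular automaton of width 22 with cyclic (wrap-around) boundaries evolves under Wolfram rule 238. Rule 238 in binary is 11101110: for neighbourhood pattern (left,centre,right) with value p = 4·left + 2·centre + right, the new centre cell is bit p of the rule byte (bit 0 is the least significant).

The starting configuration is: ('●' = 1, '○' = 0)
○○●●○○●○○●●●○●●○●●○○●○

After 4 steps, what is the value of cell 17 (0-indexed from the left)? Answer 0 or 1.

gen 0: ○○●●○○●○○●●●○●●○●●○○●○
gen 1: ○●●●○●●○●●●●●●●●●●○●●○
gen 2: ●●●●●●●●●●●●●●●●●●●●●○
gen 3: ●●●●●●●●●●●●●●●●●●●●●●
gen 4: ●●●●●●●●●●●●●●●●●●●●●●

1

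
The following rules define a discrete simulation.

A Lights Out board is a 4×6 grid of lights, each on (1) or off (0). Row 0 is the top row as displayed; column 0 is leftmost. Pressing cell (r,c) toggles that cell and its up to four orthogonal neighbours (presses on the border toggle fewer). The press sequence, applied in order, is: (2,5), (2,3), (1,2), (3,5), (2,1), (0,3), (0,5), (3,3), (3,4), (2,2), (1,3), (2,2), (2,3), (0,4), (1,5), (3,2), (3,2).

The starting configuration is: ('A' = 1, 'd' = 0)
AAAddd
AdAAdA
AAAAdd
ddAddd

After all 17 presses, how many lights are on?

[0] AAAddd
AdAAdA
AAAAdd
ddAddd
[1] AAAddd
AdAAdd
AAAAAA
ddAddA
[2] AAAddd
AdAddd
AAdddA
ddAAdA
[3] AAdddd
AAdAdd
AAAddA
ddAAdA
[4] AAdddd
AAdAdd
AAAddd
ddAAAd
[5] AAdddd
AddAdd
dddddd
dAAAAd
[6] AAAAAd
Addddd
dddddd
dAAAAd
[7] AAAAdA
AddddA
dddddd
dAAAAd
[8] AAAAdA
AddddA
dddAdd
dAdddd
[9] AAAAdA
AddddA
dddAAd
dAdAAA
[10] AAAAdA
AdAddA
dAAdAd
dAAAAA
[11] AAAddA
AddAAA
dAAAAd
dAAAAA
[12] AAAddA
AdAAAA
ddddAd
dAdAAA
[13] AAAddA
AdAdAA
ddAAdd
dAddAA
[14] AAAAAd
AdAddA
ddAAdd
dAddAA
[15] AAAAAA
AdAdAd
ddAAdA
dAddAA
[16] AAAAAA
AdAdAd
dddAdA
ddAAAA
[17] AAAAAA
AdAdAd
ddAAdA
dAddAA

15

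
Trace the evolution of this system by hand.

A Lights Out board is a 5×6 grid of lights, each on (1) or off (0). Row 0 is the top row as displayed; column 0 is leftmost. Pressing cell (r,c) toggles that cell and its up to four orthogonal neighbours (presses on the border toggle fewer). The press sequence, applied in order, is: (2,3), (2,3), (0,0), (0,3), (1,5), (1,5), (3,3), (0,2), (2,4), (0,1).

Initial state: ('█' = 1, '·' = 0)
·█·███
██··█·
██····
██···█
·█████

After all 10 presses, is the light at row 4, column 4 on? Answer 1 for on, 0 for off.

1

gen 0: ·█·███
██··█·
██····
██···█
·█████
gen 1: ·█·███
██·██·
█████·
██·█·█
·█████
gen 2: ·█·███
██··█·
██····
██···█
·█████
gen 3: █··███
·█··█·
██····
██···█
·█████
gen 4: █·█··█
·█·██·
██····
██···█
·█████
gen 5: █·█···
·█·█·█
██···█
██···█
·█████
gen 6: █·█··█
·█·██·
██····
██···█
·█████
gen 7: █·█··█
·█·██·
██·█··
██████
·██·██
gen 8: ██·█·█
·████·
██·█··
██████
·██·██
gen 9: ██·█·█
·███··
██··██
████·█
·██·██
gen 10: ··██·█
··██··
██··██
████·█
·██·██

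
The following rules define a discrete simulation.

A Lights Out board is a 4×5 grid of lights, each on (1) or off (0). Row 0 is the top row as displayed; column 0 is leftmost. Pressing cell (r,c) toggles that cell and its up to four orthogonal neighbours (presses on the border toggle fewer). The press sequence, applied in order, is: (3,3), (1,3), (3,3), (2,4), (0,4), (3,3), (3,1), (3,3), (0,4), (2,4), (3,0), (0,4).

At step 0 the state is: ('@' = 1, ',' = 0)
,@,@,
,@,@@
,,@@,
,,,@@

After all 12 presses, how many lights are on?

k=0  ,@,@,
,@,@@
,,@@,
,,,@@
k=1  ,@,@,
,@,@@
,,@,,
,,@,,
k=2  ,@,,,
,@@,,
,,@@,
,,@,,
k=3  ,@,,,
,@@,,
,,@,,
,,,@@
k=4  ,@,,,
,@@,@
,,@@@
,,,@,
k=5  ,@,@@
,@@,,
,,@@@
,,,@,
k=6  ,@,@@
,@@,,
,,@,@
,,@,@
k=7  ,@,@@
,@@,,
,@@,@
@@,,@
k=8  ,@,@@
,@@,,
,@@@@
@@@@,
k=9  ,@,,,
,@@,@
,@@@@
@@@@,
k=10  ,@,,,
,@@,,
,@@,,
@@@@@
k=11  ,@,,,
,@@,,
@@@,,
,,@@@
k=12  ,@,@@
,@@,@
@@@,,
,,@@@

12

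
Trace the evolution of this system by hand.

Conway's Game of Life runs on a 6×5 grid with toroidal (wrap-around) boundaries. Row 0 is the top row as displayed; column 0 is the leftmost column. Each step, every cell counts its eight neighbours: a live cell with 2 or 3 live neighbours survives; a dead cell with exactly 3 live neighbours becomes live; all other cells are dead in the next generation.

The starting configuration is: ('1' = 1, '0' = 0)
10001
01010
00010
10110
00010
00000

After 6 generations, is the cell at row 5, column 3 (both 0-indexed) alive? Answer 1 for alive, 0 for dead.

1

0) 10001
01010
00010
10110
00010
00000
1) 10001
10110
01010
00110
00111
00001
2) 11000
10110
01000
01000
00101
00000
3) 11101
10101
11000
11100
00000
11000
4) 00100
00100
00010
10100
00100
00101
5) 01100
00110
01110
01110
00100
01100
6) 00000
00000
00001
00000
00000
00010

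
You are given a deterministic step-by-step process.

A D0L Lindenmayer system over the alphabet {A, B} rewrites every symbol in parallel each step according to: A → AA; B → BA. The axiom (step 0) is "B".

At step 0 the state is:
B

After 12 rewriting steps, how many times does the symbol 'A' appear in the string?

0) B
1) BA
2) BAAA
3) BAAAAAAA
4) BAAAAAAAAAAAAAAA
5) BAAAAAAAAAAAAAAAAAAAAAAAAAAAAAAA
6) BAAAAAAAAAAAAAAAAAAAAAAAAAAAAAAAAAAAAAAAAAAAAAAAAAAAAAAAAAAAAAAA
7) BAAAAAAAAAAAAAAAAAAAAAAAAAAAAAAAAAAAAAAAAAAAAAAAAAAAAAAAAA…AAAAAAAAAAAAAAAAAAAAAAAAAAAAAAAAAAAAAAAAAAAAAAAAAAAAAAAAAA  (len 128)
8) BAAAAAAAAAAAAAAAAAAAAAAAAAAAAAAAAAAAAAAAAAAAAAAAAAAAAAAAAA…AAAAAAAAAAAAAAAAAAAAAAAAAAAAAAAAAAAAAAAAAAAAAAAAAAAAAAAAAA  (len 256)
9) BAAAAAAAAAAAAAAAAAAAAAAAAAAAAAAAAAAAAAAAAAAAAAAAAAAAAAAAAA…AAAAAAAAAAAAAAAAAAAAAAAAAAAAAAAAAAAAAAAAAAAAAAAAAAAAAAAAAA  (len 512)
10) BAAAAAAAAAAAAAAAAAAAAAAAAAAAAAAAAAAAAAAAAAAAAAAAAAAAAAAAAA…AAAAAAAAAAAAAAAAAAAAAAAAAAAAAAAAAAAAAAAAAAAAAAAAAAAAAAAAAA  (len 1024)
11) BAAAAAAAAAAAAAAAAAAAAAAAAAAAAAAAAAAAAAAAAAAAAAAAAAAAAAAAAA…AAAAAAAAAAAAAAAAAAAAAAAAAAAAAAAAAAAAAAAAAAAAAAAAAAAAAAAAAA  (len 2048)
12) BAAAAAAAAAAAAAAAAAAAAAAAAAAAAAAAAAAAAAAAAAAAAAAAAAAAAAAAAA…AAAAAAAAAAAAAAAAAAAAAAAAAAAAAAAAAAAAAAAAAAAAAAAAAAAAAAAAAA  (len 4096)

4095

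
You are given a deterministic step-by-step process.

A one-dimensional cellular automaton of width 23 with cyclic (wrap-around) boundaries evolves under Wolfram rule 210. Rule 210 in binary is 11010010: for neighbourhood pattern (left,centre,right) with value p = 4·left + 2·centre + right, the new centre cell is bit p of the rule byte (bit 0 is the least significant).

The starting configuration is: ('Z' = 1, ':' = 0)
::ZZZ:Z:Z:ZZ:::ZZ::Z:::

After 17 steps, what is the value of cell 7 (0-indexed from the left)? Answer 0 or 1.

gen 0: ::ZZZ:Z:Z:ZZ:::ZZ::Z:::
gen 1: :Z:ZZ::::::ZZ:Z:ZZZ:Z::
gen 2: Z:::ZZ::::Z:Z::::ZZ::Z:
gen 3: :Z:Z:ZZ::Z:::Z::Z:ZZZ::
gen 4: Z:::::ZZZ:Z:Z:ZZ:::ZZZ:
gen 5: :Z:::Z:ZZ::::::ZZ:Z:ZZ:
gen 6: Z:Z:Z:::ZZ::::Z:Z::::ZZ
gen 7: Z::::Z:Z:ZZ::Z:::Z::Z:Z
gen 8: ZZ::Z:::::ZZZ:Z:Z:ZZ:::
gen 9: :ZZZ:Z:::Z:ZZ::::::ZZ:Z
gen 10: ::ZZ::Z:Z:::ZZ::::Z:Z::
gen 11: :Z:ZZZ:::Z:Z:ZZ::Z:::Z:
gen 12: Z:::ZZZ:Z:::::ZZZ:Z:Z:Z
gen 13: ZZ:Z:ZZ::Z:::Z:ZZ::::::
gen 14: :Z::::ZZZ:Z:Z:::ZZ::::Z
gen 15: ::Z::Z:ZZ::::Z:Z:ZZ::Z:
gen 16: :Z:ZZ:::ZZ::Z:::::ZZZ:Z
gen 17: ::::ZZ:Z:ZZZ:Z:::Z:ZZ::

1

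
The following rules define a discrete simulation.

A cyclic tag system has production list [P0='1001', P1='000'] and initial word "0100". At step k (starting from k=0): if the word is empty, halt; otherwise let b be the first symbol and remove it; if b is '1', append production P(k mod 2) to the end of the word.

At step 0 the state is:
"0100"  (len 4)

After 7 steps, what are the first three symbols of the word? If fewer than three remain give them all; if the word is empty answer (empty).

gen 0: "0100"  (len 4)
gen 1: "100"  (len 3)
gen 2: "00000"  (len 5)
gen 3: "0000"  (len 4)
gen 4: "000"  (len 3)
gen 5: "00"  (len 2)
gen 6: "0"  (len 1)
gen 7: (halted — word empty)

(empty)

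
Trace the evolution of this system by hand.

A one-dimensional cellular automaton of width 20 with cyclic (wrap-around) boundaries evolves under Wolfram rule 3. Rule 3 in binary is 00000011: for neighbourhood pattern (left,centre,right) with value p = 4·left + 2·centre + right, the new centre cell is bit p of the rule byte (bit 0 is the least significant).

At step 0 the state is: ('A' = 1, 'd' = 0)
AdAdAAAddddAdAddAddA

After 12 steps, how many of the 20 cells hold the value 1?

12

0) AdAdAAAddddAdAddAddA
1) ddddddddAAAddddAddAd
2) AAAAAAAAddddAAAddAdd
3) dddddddddAAAddddAddA
4) dAAAAAAAAddddAAAddAd
5) AdddddddddAAAddddAdd
6) ddAAAAAAAAddddAAAddA
7) dAdddddddddAAAddddAd
8) AddAAAAAAAAddddAAAdd
9) ddAdddddddddAAAddddA
10) dAddAAAAAAAAddddAAAd
11) AddAdddddddddAAAdddd
12) ddAddAAAAAAAAddddAAA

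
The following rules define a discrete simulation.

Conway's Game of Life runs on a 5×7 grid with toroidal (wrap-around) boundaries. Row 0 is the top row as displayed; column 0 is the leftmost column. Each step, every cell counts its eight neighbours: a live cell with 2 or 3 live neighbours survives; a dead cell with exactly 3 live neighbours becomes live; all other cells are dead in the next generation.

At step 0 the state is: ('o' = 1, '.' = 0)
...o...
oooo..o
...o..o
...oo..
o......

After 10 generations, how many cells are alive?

0) ...o...
oooo..o
...o..o
...oo..
o......
1) ...o..o
oo.oo.o
.o...oo
...oo..
...oo..
2) ......o
.o.oo..
.o....o
..oo...
..o..o.
3) ..oooo.
..o..o.
oo..o..
.ooo...
..oo...
4) .o...o.
..o..oo
o...o..
o...o..
.......
5) .....oo
oo..ooo
oo.oo..
.......
.......
6) ....o..
.ooo...
.oooo..
.......
.......
7) ..oo...
.o.....
.o..o..
..oo...
.......
8) ..o....
.o.o...
.o.o...
..oo...
.......
9) ..o....
.o.o...
.o.oo..
..oo...
..oo...
10) .o.....
.o.oo..
.o..o..
.o.....
.o.....

8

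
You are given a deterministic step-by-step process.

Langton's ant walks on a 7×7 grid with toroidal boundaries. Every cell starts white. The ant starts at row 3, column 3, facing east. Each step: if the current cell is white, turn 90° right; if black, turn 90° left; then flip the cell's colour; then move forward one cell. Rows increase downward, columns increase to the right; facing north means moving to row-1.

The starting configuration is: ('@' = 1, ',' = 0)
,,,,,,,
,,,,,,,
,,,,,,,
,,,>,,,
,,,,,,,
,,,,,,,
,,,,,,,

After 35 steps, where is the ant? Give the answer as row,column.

step 0: ,,,,,,,
,,,,,,,
,,,,,,,
,,,>,,,
,,,,,,,
,,,,,,,
,,,,,,,
step 1: ,,,,,,,
,,,,,,,
,,,,,,,
,,,@,,,
,,,v,,,
,,,,,,,
,,,,,,,
step 2: ,,,,,,,
,,,,,,,
,,,,,,,
,,,@,,,
,,<@,,,
,,,,,,,
,,,,,,,
step 3: ,,,,,,,
,,,,,,,
,,,,,,,
,,^@,,,
,,@@,,,
,,,,,,,
,,,,,,,
step 4: ,,,,,,,
,,,,,,,
,,,,,,,
,,@>,,,
,,@@,,,
,,,,,,,
,,,,,,,
step 5: ,,,,,,,
,,,,,,,
,,,^,,,
,,@,,,,
,,@@,,,
,,,,,,,
,,,,,,,
step 6: ,,,,,,,
,,,,,,,
,,,@>,,
,,@,,,,
,,@@,,,
,,,,,,,
,,,,,,,
step 7: ,,,,,,,
,,,,,,,
,,,@@,,
,,@,v,,
,,@@,,,
,,,,,,,
,,,,,,,
step 8: ,,,,,,,
,,,,,,,
,,,@@,,
,,@<@,,
,,@@,,,
,,,,,,,
,,,,,,,
step 9: ,,,,,,,
,,,,,,,
,,,^@,,
,,@@@,,
,,@@,,,
,,,,,,,
,,,,,,,
step 10: ,,,,,,,
,,,,,,,
,,<,@,,
,,@@@,,
,,@@,,,
,,,,,,,
,,,,,,,
step 11: ,,,,,,,
,,^,,,,
,,@,@,,
,,@@@,,
,,@@,,,
,,,,,,,
,,,,,,,
step 12: ,,,,,,,
,,@>,,,
,,@,@,,
,,@@@,,
,,@@,,,
,,,,,,,
,,,,,,,
step 13: ,,,,,,,
,,@@,,,
,,@v@,,
,,@@@,,
,,@@,,,
,,,,,,,
,,,,,,,
step 14: ,,,,,,,
,,@@,,,
,,<@@,,
,,@@@,,
,,@@,,,
,,,,,,,
,,,,,,,
step 15: ,,,,,,,
,,@@,,,
,,,@@,,
,,v@@,,
,,@@,,,
,,,,,,,
,,,,,,,
step 16: ,,,,,,,
,,@@,,,
,,,@@,,
,,,>@,,
,,@@,,,
,,,,,,,
,,,,,,,
step 17: ,,,,,,,
,,@@,,,
,,,^@,,
,,,,@,,
,,@@,,,
,,,,,,,
,,,,,,,
step 18: ,,,,,,,
,,@@,,,
,,<,@,,
,,,,@,,
,,@@,,,
,,,,,,,
,,,,,,,
step 19: ,,,,,,,
,,^@,,,
,,@,@,,
,,,,@,,
,,@@,,,
,,,,,,,
,,,,,,,
step 20: ,,,,,,,
,<,@,,,
,,@,@,,
,,,,@,,
,,@@,,,
,,,,,,,
,,,,,,,
step 21: ,^,,,,,
,@,@,,,
,,@,@,,
,,,,@,,
,,@@,,,
,,,,,,,
,,,,,,,
step 22: ,@>,,,,
,@,@,,,
,,@,@,,
,,,,@,,
,,@@,,,
,,,,,,,
,,,,,,,
step 23: ,@@,,,,
,@v@,,,
,,@,@,,
,,,,@,,
,,@@,,,
,,,,,,,
,,,,,,,
step 24: ,@@,,,,
,<@@,,,
,,@,@,,
,,,,@,,
,,@@,,,
,,,,,,,
,,,,,,,
step 25: ,@@,,,,
,,@@,,,
,v@,@,,
,,,,@,,
,,@@,,,
,,,,,,,
,,,,,,,
step 26: ,@@,,,,
,,@@,,,
<@@,@,,
,,,,@,,
,,@@,,,
,,,,,,,
,,,,,,,
step 27: ,@@,,,,
^,@@,,,
@@@,@,,
,,,,@,,
,,@@,,,
,,,,,,,
,,,,,,,
step 28: ,@@,,,,
@>@@,,,
@@@,@,,
,,,,@,,
,,@@,,,
,,,,,,,
,,,,,,,
step 29: ,@@,,,,
@@@@,,,
@v@,@,,
,,,,@,,
,,@@,,,
,,,,,,,
,,,,,,,
step 30: ,@@,,,,
@@@@,,,
@,>,@,,
,,,,@,,
,,@@,,,
,,,,,,,
,,,,,,,
step 31: ,@@,,,,
@@^@,,,
@,,,@,,
,,,,@,,
,,@@,,,
,,,,,,,
,,,,,,,
step 32: ,@@,,,,
@<,@,,,
@,,,@,,
,,,,@,,
,,@@,,,
,,,,,,,
,,,,,,,
step 33: ,@@,,,,
@,,@,,,
@v,,@,,
,,,,@,,
,,@@,,,
,,,,,,,
,,,,,,,
step 34: ,@@,,,,
@,,@,,,
<@,,@,,
,,,,@,,
,,@@,,,
,,,,,,,
,,,,,,,
step 35: ,@@,,,,
@,,@,,,
,@,,@,,
v,,,@,,
,,@@,,,
,,,,,,,
,,,,,,,

3,0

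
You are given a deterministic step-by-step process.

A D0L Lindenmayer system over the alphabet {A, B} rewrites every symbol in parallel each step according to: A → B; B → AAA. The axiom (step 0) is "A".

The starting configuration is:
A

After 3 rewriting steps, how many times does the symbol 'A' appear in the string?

0

[0] A
[1] B
[2] AAA
[3] BBB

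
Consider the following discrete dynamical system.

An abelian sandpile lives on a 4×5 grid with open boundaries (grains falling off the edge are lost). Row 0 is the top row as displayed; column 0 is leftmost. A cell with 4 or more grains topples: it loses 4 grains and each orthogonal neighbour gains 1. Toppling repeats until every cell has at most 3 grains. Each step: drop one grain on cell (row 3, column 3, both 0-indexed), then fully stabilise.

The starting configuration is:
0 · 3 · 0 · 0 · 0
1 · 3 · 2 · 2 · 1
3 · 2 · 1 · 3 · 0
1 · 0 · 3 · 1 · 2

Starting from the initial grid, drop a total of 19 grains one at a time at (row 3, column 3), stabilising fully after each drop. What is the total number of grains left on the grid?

32

0) 0 · 3 · 0 · 0 · 0
1 · 3 · 2 · 2 · 1
3 · 2 · 1 · 3 · 0
1 · 0 · 3 · 1 · 2
1) 0 · 3 · 0 · 0 · 0
1 · 3 · 2 · 2 · 1
3 · 2 · 1 · 3 · 0
1 · 0 · 3 · 2 · 2
2) 0 · 3 · 0 · 0 · 0
1 · 3 · 2 · 2 · 1
3 · 2 · 1 · 3 · 0
1 · 0 · 3 · 3 · 2
3) 0 · 3 · 0 · 0 · 0
1 · 3 · 2 · 3 · 1
3 · 2 · 3 · 0 · 1
1 · 1 · 0 · 2 · 3
4) 0 · 3 · 0 · 0 · 0
1 · 3 · 2 · 3 · 1
3 · 2 · 3 · 0 · 1
1 · 1 · 0 · 3 · 3
5) 0 · 3 · 0 · 0 · 0
1 · 3 · 2 · 3 · 1
3 · 2 · 3 · 1 · 2
1 · 1 · 1 · 1 · 0
6) 0 · 3 · 0 · 0 · 0
1 · 3 · 2 · 3 · 1
3 · 2 · 3 · 1 · 2
1 · 1 · 1 · 2 · 0
7) 0 · 3 · 0 · 0 · 0
1 · 3 · 2 · 3 · 1
3 · 2 · 3 · 1 · 2
1 · 1 · 1 · 3 · 0
8) 0 · 3 · 0 · 0 · 0
1 · 3 · 2 · 3 · 1
3 · 2 · 3 · 2 · 2
1 · 1 · 2 · 0 · 1
9) 0 · 3 · 0 · 0 · 0
1 · 3 · 2 · 3 · 1
3 · 2 · 3 · 2 · 2
1 · 1 · 2 · 1 · 1
10) 0 · 3 · 0 · 0 · 0
1 · 3 · 2 · 3 · 1
3 · 2 · 3 · 2 · 2
1 · 1 · 2 · 2 · 1
11) 0 · 3 · 0 · 0 · 0
1 · 3 · 2 · 3 · 1
3 · 2 · 3 · 2 · 2
1 · 1 · 2 · 3 · 1
12) 0 · 3 · 0 · 0 · 0
1 · 3 · 2 · 3 · 1
3 · 2 · 3 · 3 · 2
1 · 1 · 3 · 0 · 2
13) 0 · 3 · 0 · 0 · 0
1 · 3 · 2 · 3 · 1
3 · 2 · 3 · 3 · 2
1 · 1 · 3 · 1 · 2
14) 0 · 3 · 0 · 0 · 0
1 · 3 · 2 · 3 · 1
3 · 2 · 3 · 3 · 2
1 · 1 · 3 · 2 · 2
15) 0 · 3 · 0 · 0 · 0
1 · 3 · 2 · 3 · 1
3 · 2 · 3 · 3 · 2
1 · 1 · 3 · 3 · 2
16) 1 · 0 · 2 · 1 · 0
3 · 2 · 1 · 1 · 2
0 · 1 · 3 · 2 · 3
2 · 3 · 1 · 2 · 3
17) 1 · 0 · 2 · 1 · 0
3 · 2 · 1 · 1 · 2
0 · 1 · 3 · 2 · 3
2 · 3 · 1 · 3 · 3
18) 1 · 0 · 2 · 1 · 0
3 · 2 · 2 · 2 · 3
0 · 2 · 0 · 1 · 1
2 · 3 · 3 · 2 · 1
19) 1 · 0 · 2 · 1 · 0
3 · 2 · 2 · 2 · 3
0 · 2 · 0 · 1 · 1
2 · 3 · 3 · 3 · 1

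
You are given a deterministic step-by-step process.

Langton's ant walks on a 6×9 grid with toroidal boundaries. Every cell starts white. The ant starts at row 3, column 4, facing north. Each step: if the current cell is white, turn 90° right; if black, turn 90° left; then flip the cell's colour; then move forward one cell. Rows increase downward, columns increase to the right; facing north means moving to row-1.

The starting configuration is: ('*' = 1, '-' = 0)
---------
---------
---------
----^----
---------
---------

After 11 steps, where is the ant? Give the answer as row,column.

4,2

0) ---------
---------
---------
----^----
---------
---------
1) ---------
---------
---------
----*>---
---------
---------
2) ---------
---------
---------
----**---
-----v---
---------
3) ---------
---------
---------
----**---
----<*---
---------
4) ---------
---------
---------
----^*---
----**---
---------
5) ---------
---------
---------
---<-*---
----**---
---------
6) ---------
---------
---^-----
---*-*---
----**---
---------
7) ---------
---------
---*>----
---*-*---
----**---
---------
8) ---------
---------
---**----
---*v*---
----**---
---------
9) ---------
---------
---**----
---<**---
----**---
---------
10) ---------
---------
---**----
----**---
---v**---
---------
11) ---------
---------
---**----
----**---
--<***---
---------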